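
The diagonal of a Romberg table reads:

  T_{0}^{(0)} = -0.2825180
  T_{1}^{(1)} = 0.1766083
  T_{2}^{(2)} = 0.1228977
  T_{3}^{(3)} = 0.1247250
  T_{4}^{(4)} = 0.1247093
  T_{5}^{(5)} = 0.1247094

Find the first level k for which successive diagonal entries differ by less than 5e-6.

k = 5

|T_{1}^{(1)} − T_{0}^{(0)}| = 0.4591263 ≥ 5e-6
|T_{2}^{(2)} − T_{1}^{(1)}| = 0.0537106 ≥ 5e-6
|T_{3}^{(3)} − T_{2}^{(2)}| = 0.0018273 ≥ 5e-6
|T_{4}^{(4)} − T_{3}^{(3)}| = 0.0000157 ≥ 5e-6
|T_{5}^{(5)} − T_{4}^{(4)}| = 0.0000001 < 5e-6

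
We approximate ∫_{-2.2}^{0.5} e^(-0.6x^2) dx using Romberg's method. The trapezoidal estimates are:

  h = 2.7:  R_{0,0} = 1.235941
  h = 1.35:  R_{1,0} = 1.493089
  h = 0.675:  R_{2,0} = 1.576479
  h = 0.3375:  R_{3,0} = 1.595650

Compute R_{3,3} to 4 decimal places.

R_{1,1} = (4·1.493089 − 1.235941) / 3 = 1.578805
R_{2,1} = 1.576479 + (1.576479 − 1.493089)/3 = 1.604276
R_{3,1} = (4·1.595650 − 1.576479) / 3 = 1.602040
R_{2,2} = (16·1.604276 − 1.578805) / 15 = 1.605974
R_{3,2} = 1.602040 + (1.602040 − 1.604276)/15 = 1.601891
R_{3,3} = 1.601891 + (1.601891 − 1.605974)/63 = 1.601826

1.6018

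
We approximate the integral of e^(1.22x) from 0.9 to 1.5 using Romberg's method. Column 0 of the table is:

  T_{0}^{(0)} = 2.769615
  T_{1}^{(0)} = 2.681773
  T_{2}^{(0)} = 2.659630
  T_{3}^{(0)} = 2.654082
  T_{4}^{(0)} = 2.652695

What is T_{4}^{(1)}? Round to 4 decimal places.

T_{4}^{(1)} = (4·2.652695 − 2.654082) / 3 = 2.652233

2.6522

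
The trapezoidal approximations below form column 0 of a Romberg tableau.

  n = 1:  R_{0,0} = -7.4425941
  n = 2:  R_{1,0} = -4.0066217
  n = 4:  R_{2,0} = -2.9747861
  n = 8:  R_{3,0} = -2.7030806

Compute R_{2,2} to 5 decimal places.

-2.61548

R_{1,1} = -4.0066217 + (-4.0066217 − (-7.4425941))/3 = -2.8612976
R_{2,1} = (4·(-2.9747861) − (-4.0066217)) / 3 = -2.6308409
R_{2,2} = (16·(-2.6308409) − (-2.8612976)) / 15 = -2.6154771
(Column j=1 coincides with Simpson's rule on the same nodes.)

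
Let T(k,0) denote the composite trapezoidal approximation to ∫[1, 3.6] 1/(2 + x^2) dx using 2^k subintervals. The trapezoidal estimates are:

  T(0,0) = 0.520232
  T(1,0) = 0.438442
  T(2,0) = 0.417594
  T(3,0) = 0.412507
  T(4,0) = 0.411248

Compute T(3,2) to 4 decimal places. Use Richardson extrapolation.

0.4108

Richardson extrapolation on the trapezoidal column (denominator 4−1=3):
T(2,1) = (4·0.417594 − 0.438442) / 3 = 0.410645
T(3,1) = 0.412507 + (0.412507 − 0.417594)/3 = 0.410811
T(3,2) = 0.410811 + (0.410811 − 0.410645)/15 = 0.410822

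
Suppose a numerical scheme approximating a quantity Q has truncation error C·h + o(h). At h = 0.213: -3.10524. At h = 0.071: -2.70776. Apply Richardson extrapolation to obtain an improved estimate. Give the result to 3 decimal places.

The leading error scales as h; refining by a factor of 3 reduces it by 3^1 = 3.
Extrapolated value = (3·A(h/3) − A(h)) / (3 − 1)
= (3·(-2.70776) − (-3.10524)) / 2
= -5.01804 / 2 = -2.50902

-2.509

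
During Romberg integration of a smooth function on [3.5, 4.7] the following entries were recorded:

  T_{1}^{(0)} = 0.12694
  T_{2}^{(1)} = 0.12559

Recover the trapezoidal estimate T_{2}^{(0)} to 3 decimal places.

From T_{2}^{(1)} = (4·T_{2}^{(0)} − T_{1}^{(0)})/3, solve for T_{2}^{(0)}:
4·T_{2}^{(0)} = 3·0.12559 + 0.12694 = 0.50371
T_{2}^{(0)} = 0.12593

0.126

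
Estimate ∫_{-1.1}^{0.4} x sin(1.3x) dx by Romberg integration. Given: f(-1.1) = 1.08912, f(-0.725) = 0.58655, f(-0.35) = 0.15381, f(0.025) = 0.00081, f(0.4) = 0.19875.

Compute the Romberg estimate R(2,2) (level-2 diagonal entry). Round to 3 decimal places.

R(0,0) (trapezoid, 1 panel, h=1.5000): 0.96590
R(1,0) (trapezoid, 2 panels, h=0.7500): 0.59831
R(2,0) (trapezoid, 4 panels, h=0.3750): 0.51941
R(1,1) = 0.59831 + (0.59831 − 0.96590)/3 = 0.47578
R(2,1) = 0.51941 + (0.51941 − 0.59831)/3 = 0.49311
R(2,2) = 0.49311 + (0.49311 − 0.47578)/15 = 0.49427

0.494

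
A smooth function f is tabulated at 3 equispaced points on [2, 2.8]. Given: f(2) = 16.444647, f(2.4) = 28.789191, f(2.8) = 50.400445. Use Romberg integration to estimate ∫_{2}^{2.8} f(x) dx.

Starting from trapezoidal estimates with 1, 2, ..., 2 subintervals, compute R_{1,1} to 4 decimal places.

R_{0,0} (trapezoid, 1 panel, h=0.8000): 26.738037
R_{1,0} (trapezoid, 2 panels, h=0.4000): 24.884695
R_{1,1} = 24.884695 + (24.884695 − 26.738037)/3 = 24.266914

24.2669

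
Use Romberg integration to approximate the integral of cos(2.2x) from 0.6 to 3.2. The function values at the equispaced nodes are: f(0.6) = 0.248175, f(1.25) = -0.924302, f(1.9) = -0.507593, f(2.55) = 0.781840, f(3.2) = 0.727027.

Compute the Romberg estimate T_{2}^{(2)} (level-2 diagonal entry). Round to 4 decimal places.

-0.1105

T_{0}^{(0)} (trapezoid, 1 panel, h=2.6000): 1.267763
T_{1}^{(0)} (trapezoid, 2 panels, h=1.3000): -0.025990
T_{2}^{(0)} (trapezoid, 4 panels, h=0.6500): -0.105595
T_{1}^{(1)} = -0.025990 + (-0.025990 − 1.267763)/3 = -0.457241
T_{2}^{(1)} = -0.105595 + (-0.105595 − (-0.025990))/3 = -0.132130
T_{2}^{(2)} = -0.132130 + (-0.132130 − (-0.457241))/15 = -0.110456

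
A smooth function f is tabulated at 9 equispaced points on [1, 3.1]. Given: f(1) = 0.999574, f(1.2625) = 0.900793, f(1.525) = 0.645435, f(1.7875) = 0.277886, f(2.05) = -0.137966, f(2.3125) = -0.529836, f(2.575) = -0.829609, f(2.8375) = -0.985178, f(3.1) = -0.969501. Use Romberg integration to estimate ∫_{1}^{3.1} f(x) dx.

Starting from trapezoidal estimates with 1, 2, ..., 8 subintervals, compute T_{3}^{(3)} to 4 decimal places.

T_{0}^{(0)} (trapezoid, 1 panel, h=2.1000): 0.031577
T_{1}^{(0)} (trapezoid, 2 panels, h=1.0500): -0.129076
T_{2}^{(0)} (trapezoid, 4 panels, h=0.5250): -0.161229
T_{3}^{(0)} (trapezoid, 8 panels, h=0.2625): -0.168903
T_{1}^{(1)} = -0.129076 + (-0.129076 − 0.031577)/3 = -0.182627
T_{2}^{(1)} = -0.161229 + (-0.161229 − (-0.129076))/3 = -0.171947
T_{3}^{(1)} = -0.168903 + (-0.168903 − (-0.161229))/3 = -0.171461
T_{2}^{(2)} = -0.171947 + (-0.171947 − (-0.182627))/15 = -0.171235
T_{3}^{(2)} = -0.171461 + (-0.171461 − (-0.171947))/15 = -0.171429
T_{3}^{(3)} = -0.171429 + (-0.171429 − (-0.171235))/63 = -0.171432

-0.1714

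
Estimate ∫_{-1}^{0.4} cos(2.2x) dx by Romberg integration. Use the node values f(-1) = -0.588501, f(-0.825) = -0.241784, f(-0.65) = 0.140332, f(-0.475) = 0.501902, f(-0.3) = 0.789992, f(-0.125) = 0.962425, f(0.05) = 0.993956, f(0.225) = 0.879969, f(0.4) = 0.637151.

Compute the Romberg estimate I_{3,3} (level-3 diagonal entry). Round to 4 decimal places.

0.7178

I_{0,0} (trapezoid, 1 panel, h=1.4000): 0.034055
I_{1,0} (trapezoid, 2 panels, h=0.7000): 0.570022
I_{2,0} (trapezoid, 4 panels, h=0.3500): 0.682012
I_{3,0} (trapezoid, 8 panels, h=0.1750): 0.708945
I_{1,1} = 0.570022 + (0.570022 − 0.034055)/3 = 0.748678
I_{2,1} = 0.682012 + (0.682012 − 0.570022)/3 = 0.719342
I_{3,1} = 0.708945 + (0.708945 − 0.682012)/3 = 0.717923
I_{2,2} = 0.719342 + (0.719342 − 0.748678)/15 = 0.717386
I_{3,2} = 0.717923 + (0.717923 − 0.719342)/15 = 0.717828
I_{3,3} = 0.717828 + (0.717828 − 0.717386)/63 = 0.717835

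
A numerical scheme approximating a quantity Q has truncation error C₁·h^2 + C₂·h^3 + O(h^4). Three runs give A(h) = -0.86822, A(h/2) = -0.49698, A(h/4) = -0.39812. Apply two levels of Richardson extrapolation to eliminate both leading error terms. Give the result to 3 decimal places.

First eliminate the h^2 term (factor 2^2 = 4):
  B₁ = (4·(-0.49698) − (-0.86822))/3 = -0.37323
  B₂ = (4·(-0.39812) − (-0.49698))/3 = -0.36517
Then eliminate the h^3 term (factor 2^3 = 8):
  (8·(-0.36517) − (-0.37323))/7 = -0.36402

-0.364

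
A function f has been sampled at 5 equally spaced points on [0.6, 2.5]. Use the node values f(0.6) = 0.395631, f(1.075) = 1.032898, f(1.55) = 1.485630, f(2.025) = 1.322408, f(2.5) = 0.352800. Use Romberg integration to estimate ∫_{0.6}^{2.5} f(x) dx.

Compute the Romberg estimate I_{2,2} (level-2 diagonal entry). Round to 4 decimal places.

2.0781

I_{0,0} (trapezoid, 1 panel, h=1.9000): 0.711009
I_{1,0} (trapezoid, 2 panels, h=0.9500): 1.766853
I_{2,0} (trapezoid, 4 panels, h=0.4750): 2.002197
I_{1,1} = 1.766853 + (1.766853 − 0.711009)/3 = 2.118801
I_{2,1} = 2.002197 + (2.002197 − 1.766853)/3 = 2.080645
I_{2,2} = 2.080645 + (2.080645 − 2.118801)/15 = 2.078101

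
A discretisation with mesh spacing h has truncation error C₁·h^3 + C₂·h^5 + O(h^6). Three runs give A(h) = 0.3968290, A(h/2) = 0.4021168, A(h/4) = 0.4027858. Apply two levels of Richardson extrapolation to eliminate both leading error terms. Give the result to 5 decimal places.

0.40288

First eliminate the h^3 term (factor 2^3 = 8):
  B₁ = (8·0.4021168 − 0.3968290)/7 = 0.4028722
  B₂ = (8·0.4027858 − 0.4021168)/7 = 0.4028814
Then eliminate the h^5 term (factor 2^5 = 32):
  (32·0.4028814 − 0.4028722)/31 = 0.4028817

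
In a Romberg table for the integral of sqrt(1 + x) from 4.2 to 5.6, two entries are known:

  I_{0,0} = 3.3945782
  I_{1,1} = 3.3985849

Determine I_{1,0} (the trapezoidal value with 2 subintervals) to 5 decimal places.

From I_{1,1} = (4·I_{1,0} − I_{0,0})/3, solve for I_{1,0}:
4·I_{1,0} = 3·3.3985849 + 3.3945782 = 13.5903329
I_{1,0} = 3.3975832

3.39758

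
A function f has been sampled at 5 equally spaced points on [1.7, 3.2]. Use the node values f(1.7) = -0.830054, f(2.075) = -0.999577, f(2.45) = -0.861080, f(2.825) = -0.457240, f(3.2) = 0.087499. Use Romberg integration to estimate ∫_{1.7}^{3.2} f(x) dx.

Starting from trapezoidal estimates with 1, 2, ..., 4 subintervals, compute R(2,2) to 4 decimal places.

-1.0358

R(0,0) (trapezoid, 1 panel, h=1.5000): -0.556916
R(1,0) (trapezoid, 2 panels, h=0.7500): -0.924268
R(2,0) (trapezoid, 4 panels, h=0.3750): -1.008440
R(1,1) = -0.924268 + (-0.924268 − (-0.556916))/3 = -1.046719
R(2,1) = -1.008440 + (-1.008440 − (-0.924268))/3 = -1.036497
R(2,2) = -1.036497 + (-1.036497 − (-1.046719))/15 = -1.035816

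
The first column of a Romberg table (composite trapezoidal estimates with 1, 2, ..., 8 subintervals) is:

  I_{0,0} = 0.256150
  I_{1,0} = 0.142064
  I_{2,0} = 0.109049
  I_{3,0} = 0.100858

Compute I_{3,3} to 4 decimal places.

Richardson extrapolation on the trapezoidal column (denominator 4−1=3):
I_{1,1} = (4·0.142064 − 0.256150) / 3 = 0.104035
I_{2,1} = (4·0.109049 − 0.142064) / 3 = 0.098044
I_{3,1} = (4·0.100858 − 0.109049) / 3 = 0.098128
I_{2,2} = (16·0.098044 − 0.104035) / 15 = 0.097645
I_{3,2} = (16·0.098128 − 0.098044) / 15 = 0.098134
I_{3,3} = 0.098134 + (0.098134 − 0.097645)/63 = 0.098142
(Column j=1 coincides with Simpson's rule on the same nodes.)

0.0981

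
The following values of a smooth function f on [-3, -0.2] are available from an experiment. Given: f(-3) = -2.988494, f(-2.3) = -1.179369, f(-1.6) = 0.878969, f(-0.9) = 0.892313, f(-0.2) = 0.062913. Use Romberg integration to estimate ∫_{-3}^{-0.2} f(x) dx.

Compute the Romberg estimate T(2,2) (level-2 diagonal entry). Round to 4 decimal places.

T(0,0) (trapezoid, 1 panel, h=2.8000): -4.095813
T(1,0) (trapezoid, 2 panels, h=1.4000): -0.817350
T(2,0) (trapezoid, 4 panels, h=0.7000): -0.609614
T(1,1) = -0.817350 + (-0.817350 − (-4.095813))/3 = 0.275471
T(2,1) = -0.609614 + (-0.609614 − (-0.817350))/3 = -0.540369
T(2,2) = -0.540369 + (-0.540369 − 0.275471)/15 = -0.594758

-0.5948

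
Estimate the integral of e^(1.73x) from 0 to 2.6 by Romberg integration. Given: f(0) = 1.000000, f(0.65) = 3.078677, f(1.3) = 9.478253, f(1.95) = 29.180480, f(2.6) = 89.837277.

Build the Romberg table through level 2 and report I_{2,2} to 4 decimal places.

51.4769

I_{0,0} (trapezoid, 1 panel, h=2.6000): 118.088460
I_{1,0} (trapezoid, 2 panels, h=1.3000): 71.365959
I_{2,0} (trapezoid, 4 panels, h=0.6500): 56.651432
I_{1,1} = 71.365959 + (71.365959 − 118.088460)/3 = 55.791792
I_{2,1} = 56.651432 + (56.651432 − 71.365959)/3 = 51.746590
I_{2,2} = 51.746590 + (51.746590 − 55.791792)/15 = 51.476910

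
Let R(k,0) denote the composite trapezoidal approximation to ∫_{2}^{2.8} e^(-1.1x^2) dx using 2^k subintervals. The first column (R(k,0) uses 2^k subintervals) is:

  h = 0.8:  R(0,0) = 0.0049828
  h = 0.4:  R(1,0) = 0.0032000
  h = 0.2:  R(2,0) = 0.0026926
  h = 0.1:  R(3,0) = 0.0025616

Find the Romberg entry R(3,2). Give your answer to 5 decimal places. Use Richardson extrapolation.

0.00252

Richardson extrapolation on the trapezoidal column (denominator 4−1=3):
R(2,1) = 0.0026926 + (0.0026926 − 0.0032000)/3 = 0.0025235
R(3,1) = 0.0025616 + (0.0025616 − 0.0026926)/3 = 0.0025179
R(3,2) = 0.0025179 + (0.0025179 − 0.0025235)/15 = 0.0025175
(Column j=1 coincides with Simpson's rule on the same nodes.)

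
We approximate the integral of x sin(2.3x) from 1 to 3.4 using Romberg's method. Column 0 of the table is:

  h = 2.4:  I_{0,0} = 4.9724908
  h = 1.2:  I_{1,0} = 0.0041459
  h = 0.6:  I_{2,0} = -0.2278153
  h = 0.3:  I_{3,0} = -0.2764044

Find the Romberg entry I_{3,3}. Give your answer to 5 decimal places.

Richardson extrapolation on the trapezoidal column (denominator 4−1=3):
I_{1,1} = 0.0041459 + (0.0041459 − 4.9724908)/3 = -1.6519691
I_{2,1} = -0.2278153 + (-0.2278153 − 0.0041459)/3 = -0.3051357
I_{3,1} = -0.2764044 + (-0.2764044 − (-0.2278153))/3 = -0.2926008
I_{2,2} = -0.3051357 + (-0.3051357 − (-1.6519691))/15 = -0.2153468
I_{3,2} = (16·(-0.2926008) − (-0.3051357)) / 15 = -0.2917651
I_{3,3} = -0.2917651 + (-0.2917651 − (-0.2153468))/63 = -0.2929781

-0.29298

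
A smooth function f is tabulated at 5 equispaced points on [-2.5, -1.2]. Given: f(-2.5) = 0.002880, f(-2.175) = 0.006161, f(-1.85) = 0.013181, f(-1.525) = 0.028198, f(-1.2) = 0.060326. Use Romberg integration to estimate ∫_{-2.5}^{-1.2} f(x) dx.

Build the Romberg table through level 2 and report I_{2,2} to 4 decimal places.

0.0246

I_{0,0} (trapezoid, 1 panel, h=1.3000): 0.041084
I_{1,0} (trapezoid, 2 panels, h=0.6500): 0.029110
I_{2,0} (trapezoid, 4 panels, h=0.3250): 0.025721
I_{1,1} = 0.029110 + (0.029110 − 0.041084)/3 = 0.025119
I_{2,1} = 0.025721 + (0.025721 − 0.029110)/3 = 0.024591
I_{2,2} = 0.024591 + (0.024591 − 0.025119)/15 = 0.024556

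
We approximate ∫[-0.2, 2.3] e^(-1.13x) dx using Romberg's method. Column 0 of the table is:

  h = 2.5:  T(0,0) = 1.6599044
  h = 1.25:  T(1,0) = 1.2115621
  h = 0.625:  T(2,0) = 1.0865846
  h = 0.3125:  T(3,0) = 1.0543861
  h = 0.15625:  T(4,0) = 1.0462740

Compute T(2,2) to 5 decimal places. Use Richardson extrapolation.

Richardson extrapolation on the trapezoidal column (denominator 4−1=3):
T(1,1) = (4·1.2115621 − 1.6599044) / 3 = 1.0621147
T(2,1) = (4·1.0865846 − 1.2115621) / 3 = 1.0449254
T(2,2) = 1.0449254 + (1.0449254 − 1.0621147)/15 = 1.0437794
(Column j=1 coincides with Simpson's rule on the same nodes.)

1.04378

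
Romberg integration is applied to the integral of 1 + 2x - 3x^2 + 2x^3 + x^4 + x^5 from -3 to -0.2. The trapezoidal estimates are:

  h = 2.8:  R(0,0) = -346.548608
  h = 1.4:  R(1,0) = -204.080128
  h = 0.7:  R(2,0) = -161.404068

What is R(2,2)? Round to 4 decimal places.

-146.5513

Richardson extrapolation on the trapezoidal column (denominator 4−1=3):
R(1,1) = -204.080128 + (-204.080128 − (-346.548608))/3 = -156.590635
R(2,1) = -161.404068 + (-161.404068 − (-204.080128))/3 = -147.178715
R(2,2) = (16·(-147.178715) − (-156.590635)) / 15 = -146.551254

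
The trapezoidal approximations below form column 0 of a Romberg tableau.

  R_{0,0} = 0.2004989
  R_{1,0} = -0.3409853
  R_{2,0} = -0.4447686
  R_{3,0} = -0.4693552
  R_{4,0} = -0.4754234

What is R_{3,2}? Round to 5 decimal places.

-0.47743

Richardson extrapolation on the trapezoidal column (denominator 4−1=3):
R_{2,1} = (4·(-0.4447686) − (-0.3409853)) / 3 = -0.4793630
R_{3,1} = -0.4693552 + (-0.4693552 − (-0.4447686))/3 = -0.4775507
R_{3,2} = -0.4775507 + (-0.4775507 − (-0.4793630))/15 = -0.4774299
(Column j=1 coincides with Simpson's rule on the same nodes.)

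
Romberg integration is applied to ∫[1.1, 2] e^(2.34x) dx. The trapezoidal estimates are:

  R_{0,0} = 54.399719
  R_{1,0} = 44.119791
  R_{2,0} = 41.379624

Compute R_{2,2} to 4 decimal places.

R_{1,1} = (4·44.119791 − 54.399719) / 3 = 40.693148
R_{2,1} = 41.379624 + (41.379624 − 44.119791)/3 = 40.466235
R_{2,2} = (16·40.466235 − 40.693148) / 15 = 40.451107

40.4511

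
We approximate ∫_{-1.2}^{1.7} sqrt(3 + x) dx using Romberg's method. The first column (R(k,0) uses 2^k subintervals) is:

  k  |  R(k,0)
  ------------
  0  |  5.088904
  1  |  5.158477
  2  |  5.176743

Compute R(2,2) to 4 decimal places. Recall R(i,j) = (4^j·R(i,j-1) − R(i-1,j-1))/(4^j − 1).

5.1829

Richardson extrapolation on the trapezoidal column (denominator 4−1=3):
R(1,1) = 5.158477 + (5.158477 − 5.088904)/3 = 5.181668
R(2,1) = 5.176743 + (5.176743 − 5.158477)/3 = 5.182832
R(2,2) = 5.182832 + (5.182832 − 5.181668)/15 = 5.182910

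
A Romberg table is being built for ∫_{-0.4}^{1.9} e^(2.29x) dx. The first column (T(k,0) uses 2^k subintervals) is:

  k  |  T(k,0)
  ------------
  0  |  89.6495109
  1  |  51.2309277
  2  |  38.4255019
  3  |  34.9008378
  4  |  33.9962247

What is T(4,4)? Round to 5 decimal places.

Richardson extrapolation on the trapezoidal column (denominator 4−1=3):
T(1,1) = (4·51.2309277 − 89.6495109) / 3 = 38.4247333
T(2,1) = (4·38.4255019 − 51.2309277) / 3 = 34.1570266
T(3,1) = 34.9008378 + (34.9008378 − 38.4255019)/3 = 33.7259498
T(4,1) = 33.9962247 + (33.9962247 − 34.9008378)/3 = 33.6946870
T(2,2) = 34.1570266 + (34.1570266 − 38.4247333)/15 = 33.8725128
T(3,2) = (16·33.7259498 − 34.1570266) / 15 = 33.6972113
T(4,2) = (16·33.6946870 − 33.7259498) / 15 = 33.6926028
T(3,3) = (64·33.6972113 − 33.8725128) / 63 = 33.6944287
T(4,3) = 33.6926028 + (33.6926028 − 33.6972113)/63 = 33.6925296
T(4,4) = 33.6925296 + (33.6925296 − 33.6944287)/255 = 33.6925222

33.69252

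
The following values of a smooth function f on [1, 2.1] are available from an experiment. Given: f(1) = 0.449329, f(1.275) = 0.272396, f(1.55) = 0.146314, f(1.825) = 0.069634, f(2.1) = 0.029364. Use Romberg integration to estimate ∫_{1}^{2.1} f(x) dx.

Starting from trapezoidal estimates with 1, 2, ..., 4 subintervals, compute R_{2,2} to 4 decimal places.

0.1962

R_{0,0} (trapezoid, 1 panel, h=1.1000): 0.263281
R_{1,0} (trapezoid, 2 panels, h=0.5500): 0.212113
R_{2,0} (trapezoid, 4 panels, h=0.2750): 0.200115
R_{1,1} = 0.212113 + (0.212113 − 0.263281)/3 = 0.195057
R_{2,1} = 0.200115 + (0.200115 − 0.212113)/3 = 0.196116
R_{2,2} = 0.196116 + (0.196116 − 0.195057)/15 = 0.196187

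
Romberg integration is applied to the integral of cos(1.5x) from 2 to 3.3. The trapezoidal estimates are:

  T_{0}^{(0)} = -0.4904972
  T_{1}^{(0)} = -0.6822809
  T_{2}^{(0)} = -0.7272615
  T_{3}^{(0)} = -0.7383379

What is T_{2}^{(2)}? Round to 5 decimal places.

Richardson extrapolation on the trapezoidal column (denominator 4−1=3):
T_{1}^{(1)} = -0.6822809 + (-0.6822809 − (-0.4904972))/3 = -0.7462088
T_{2}^{(1)} = -0.7272615 + (-0.7272615 − (-0.6822809))/3 = -0.7422550
T_{2}^{(2)} = -0.7422550 + (-0.7422550 − (-0.7462088))/15 = -0.7419914

-0.74199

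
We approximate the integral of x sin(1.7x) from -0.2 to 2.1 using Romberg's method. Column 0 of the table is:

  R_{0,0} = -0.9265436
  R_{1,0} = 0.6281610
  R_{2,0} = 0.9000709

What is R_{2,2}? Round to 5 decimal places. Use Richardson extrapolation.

0.98033

Richardson extrapolation on the trapezoidal column (denominator 4−1=3):
R_{1,1} = (4·0.6281610 − (-0.9265436)) / 3 = 1.1463959
R_{2,1} = 0.9000709 + (0.9000709 − 0.6281610)/3 = 0.9907075
R_{2,2} = 0.9907075 + (0.9907075 − 1.1463959)/15 = 0.9803283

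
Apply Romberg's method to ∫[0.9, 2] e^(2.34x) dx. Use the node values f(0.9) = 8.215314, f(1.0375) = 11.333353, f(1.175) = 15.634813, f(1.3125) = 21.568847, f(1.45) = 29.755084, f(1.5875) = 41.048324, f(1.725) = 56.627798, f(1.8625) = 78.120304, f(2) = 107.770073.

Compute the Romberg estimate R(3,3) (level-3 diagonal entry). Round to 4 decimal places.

R(0,0) (trapezoid, 1 panel, h=1.1000): 63.791963
R(1,0) (trapezoid, 2 panels, h=0.5500): 48.261278
R(2,0) (trapezoid, 4 panels, h=0.2750): 44.002857
R(3,0) (trapezoid, 8 panels, h=0.1375): 42.911167
R(1,1) = 48.261278 + (48.261278 − 63.791963)/3 = 43.084383
R(2,1) = 44.002857 + (44.002857 − 48.261278)/3 = 42.583383
R(3,1) = 42.911167 + (42.911167 − 44.002857)/3 = 42.547270
R(2,2) = 42.583383 + (42.583383 − 43.084383)/15 = 42.549983
R(3,2) = 42.547270 + (42.547270 − 42.583383)/15 = 42.544862
R(3,3) = 42.544862 + (42.544862 − 42.549983)/63 = 42.544781

42.5448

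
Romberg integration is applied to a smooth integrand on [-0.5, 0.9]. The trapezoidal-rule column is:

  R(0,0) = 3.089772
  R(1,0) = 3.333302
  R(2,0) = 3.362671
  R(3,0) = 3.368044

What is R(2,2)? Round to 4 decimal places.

3.3697

Richardson extrapolation on the trapezoidal column (denominator 4−1=3):
R(1,1) = (4·3.333302 − 3.089772) / 3 = 3.414479
R(2,1) = (4·3.362671 − 3.333302) / 3 = 3.372461
R(2,2) = 3.372461 + (3.372461 − 3.414479)/15 = 3.369660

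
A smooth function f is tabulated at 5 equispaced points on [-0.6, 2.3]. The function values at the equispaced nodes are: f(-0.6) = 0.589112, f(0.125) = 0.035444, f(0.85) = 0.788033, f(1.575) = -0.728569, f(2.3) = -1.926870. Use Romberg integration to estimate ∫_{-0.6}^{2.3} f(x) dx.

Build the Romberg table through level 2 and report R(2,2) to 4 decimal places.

R(0,0) (trapezoid, 1 panel, h=2.9000): -1.939749
R(1,0) (trapezoid, 2 panels, h=1.4500): 0.172773
R(2,0) (trapezoid, 4 panels, h=0.7250): -0.416129
R(1,1) = 0.172773 + (0.172773 − (-1.939749))/3 = 0.876947
R(2,1) = -0.416129 + (-0.416129 − 0.172773)/3 = -0.612430
R(2,2) = -0.612430 + (-0.612430 − 0.876947)/15 = -0.711722

-0.7117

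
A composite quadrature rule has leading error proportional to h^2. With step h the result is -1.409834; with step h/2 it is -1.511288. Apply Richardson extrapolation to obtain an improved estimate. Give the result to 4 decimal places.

Extrapolated value = (4·A(h/2) − A(h)) / (4 − 1)
= (4·(-1.511288) − (-1.409834)) / 3
= -4.635318 / 3 = -1.545106

-1.5451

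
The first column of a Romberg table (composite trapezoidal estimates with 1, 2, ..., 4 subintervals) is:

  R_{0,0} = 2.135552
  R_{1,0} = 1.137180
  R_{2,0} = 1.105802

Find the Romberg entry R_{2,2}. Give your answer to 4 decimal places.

1.1147

Richardson extrapolation on the trapezoidal column (denominator 4−1=3):
R_{1,1} = (4·1.137180 − 2.135552) / 3 = 0.804389
R_{2,1} = 1.105802 + (1.105802 − 1.137180)/3 = 1.095343
R_{2,2} = 1.095343 + (1.095343 − 0.804389)/15 = 1.114740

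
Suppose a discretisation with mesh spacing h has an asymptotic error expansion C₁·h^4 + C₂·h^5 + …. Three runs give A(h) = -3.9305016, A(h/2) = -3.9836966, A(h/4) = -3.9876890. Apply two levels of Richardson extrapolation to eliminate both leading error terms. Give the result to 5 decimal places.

-3.98798

First eliminate the h^4 term (factor 2^4 = 16):
  B₁ = (16·(-3.9836966) − (-3.9305016))/15 = -3.9872429
  B₂ = (16·(-3.9876890) − (-3.9836966))/15 = -3.9879552
Then eliminate the h^5 term (factor 2^5 = 32):
  (32·(-3.9879552) − (-3.9872429))/31 = -3.9879782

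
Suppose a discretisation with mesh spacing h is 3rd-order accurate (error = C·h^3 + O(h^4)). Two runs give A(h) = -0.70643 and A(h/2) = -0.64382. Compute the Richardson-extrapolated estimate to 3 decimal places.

-0.635

The leading error scales as h^3; refining by a factor of 2 reduces it by 2^3 = 8.
Extrapolated value = (8·A(h/2) − A(h)) / (8 − 1)
= (8·(-0.64382) − (-0.70643)) / 7
= -4.44413 / 7 = -0.63488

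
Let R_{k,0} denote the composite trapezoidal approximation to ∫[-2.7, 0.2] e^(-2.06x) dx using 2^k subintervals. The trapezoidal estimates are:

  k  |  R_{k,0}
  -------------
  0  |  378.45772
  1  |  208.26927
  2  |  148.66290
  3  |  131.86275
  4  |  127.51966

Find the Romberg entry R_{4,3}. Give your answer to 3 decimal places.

R_{2,1} = (4·148.66290 − 208.26927) / 3 = 128.79411
R_{3,1} = 131.86275 + (131.86275 − 148.66290)/3 = 126.26270
R_{4,1} = (4·127.51966 − 131.86275) / 3 = 126.07196
R_{3,2} = 126.26270 + (126.26270 − 128.79411)/15 = 126.09394
R_{4,2} = (16·126.07196 − 126.26270) / 15 = 126.05924
R_{4,3} = 126.05924 + (126.05924 − 126.09394)/63 = 126.05869
(Column j=1 coincides with Simpson's rule on the same nodes.)

126.059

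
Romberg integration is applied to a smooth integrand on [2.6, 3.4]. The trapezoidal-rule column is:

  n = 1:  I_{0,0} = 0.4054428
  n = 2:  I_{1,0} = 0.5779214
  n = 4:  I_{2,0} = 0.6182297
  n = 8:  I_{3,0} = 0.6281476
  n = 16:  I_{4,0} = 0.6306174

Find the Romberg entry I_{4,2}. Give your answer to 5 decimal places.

0.63144

I_{3,1} = 0.6281476 + (0.6281476 − 0.6182297)/3 = 0.6314536
I_{4,1} = (4·0.6306174 − 0.6281476) / 3 = 0.6314407
I_{4,2} = 0.6314407 + (0.6314407 − 0.6314536)/15 = 0.6314398
(Column j=1 coincides with Simpson's rule on the same nodes.)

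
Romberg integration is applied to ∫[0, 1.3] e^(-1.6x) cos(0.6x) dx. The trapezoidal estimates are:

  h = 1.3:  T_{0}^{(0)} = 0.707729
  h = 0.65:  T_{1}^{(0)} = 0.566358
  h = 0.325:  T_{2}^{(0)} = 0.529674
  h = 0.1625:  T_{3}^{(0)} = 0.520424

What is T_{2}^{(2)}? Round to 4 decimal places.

0.5173

Richardson extrapolation on the trapezoidal column (denominator 4−1=3):
T_{1}^{(1)} = 0.566358 + (0.566358 − 0.707729)/3 = 0.519234
T_{2}^{(1)} = 0.529674 + (0.529674 − 0.566358)/3 = 0.517446
T_{2}^{(2)} = 0.517446 + (0.517446 − 0.519234)/15 = 0.517327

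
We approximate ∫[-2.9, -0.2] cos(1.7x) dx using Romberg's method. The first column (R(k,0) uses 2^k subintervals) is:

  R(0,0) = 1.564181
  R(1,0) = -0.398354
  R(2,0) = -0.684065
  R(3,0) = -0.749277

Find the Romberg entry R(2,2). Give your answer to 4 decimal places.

R(1,1) = -0.398354 + (-0.398354 − 1.564181)/3 = -1.052532
R(2,1) = -0.684065 + (-0.684065 − (-0.398354))/3 = -0.779302
R(2,2) = -0.779302 + (-0.779302 − (-1.052532))/15 = -0.761087

-0.7611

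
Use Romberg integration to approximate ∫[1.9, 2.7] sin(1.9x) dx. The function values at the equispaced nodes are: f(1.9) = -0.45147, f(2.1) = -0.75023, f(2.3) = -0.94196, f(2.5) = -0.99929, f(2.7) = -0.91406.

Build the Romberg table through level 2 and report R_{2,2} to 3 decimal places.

R_{0,0} (trapezoid, 1 panel, h=0.8000): -0.54621
R_{1,0} (trapezoid, 2 panels, h=0.4000): -0.64989
R_{2,0} (trapezoid, 4 panels, h=0.2000): -0.67485
R_{1,1} = -0.64989 + (-0.64989 − (-0.54621))/3 = -0.68445
R_{2,1} = -0.67485 + (-0.67485 − (-0.64989))/3 = -0.68317
R_{2,2} = -0.68317 + (-0.68317 − (-0.68445))/15 = -0.68308

-0.683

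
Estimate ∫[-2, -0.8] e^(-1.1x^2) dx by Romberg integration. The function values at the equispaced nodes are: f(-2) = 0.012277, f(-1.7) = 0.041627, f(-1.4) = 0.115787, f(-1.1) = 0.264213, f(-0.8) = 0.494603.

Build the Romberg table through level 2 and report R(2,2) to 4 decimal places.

R(0,0) (trapezoid, 1 panel, h=1.2000): 0.304128
R(1,0) (trapezoid, 2 panels, h=0.6000): 0.221536
R(2,0) (trapezoid, 4 panels, h=0.3000): 0.202520
R(1,1) = 0.221536 + (0.221536 − 0.304128)/3 = 0.194005
R(2,1) = 0.202520 + (0.202520 − 0.221536)/3 = 0.196181
R(2,2) = 0.196181 + (0.196181 − 0.194005)/15 = 0.196326

0.1963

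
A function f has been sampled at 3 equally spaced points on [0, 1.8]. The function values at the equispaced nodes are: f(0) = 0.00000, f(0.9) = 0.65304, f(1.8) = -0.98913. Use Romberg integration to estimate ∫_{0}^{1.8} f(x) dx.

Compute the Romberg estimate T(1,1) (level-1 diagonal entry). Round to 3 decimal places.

T(0,0) (trapezoid, 1 panel, h=1.8000): -0.89022
T(1,0) (trapezoid, 2 panels, h=0.9000): 0.14263
T(1,1) = 0.14263 + (0.14263 − (-0.89022))/3 = 0.48691

0.487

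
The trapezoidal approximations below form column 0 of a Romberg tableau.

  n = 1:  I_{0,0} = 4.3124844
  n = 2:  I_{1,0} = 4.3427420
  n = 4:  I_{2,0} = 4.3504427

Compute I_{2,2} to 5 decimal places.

4.35302

Richardson extrapolation on the trapezoidal column (denominator 4−1=3):
I_{1,1} = 4.3427420 + (4.3427420 − 4.3124844)/3 = 4.3528279
I_{2,1} = 4.3504427 + (4.3504427 − 4.3427420)/3 = 4.3530096
I_{2,2} = (16·4.3530096 − 4.3528279) / 15 = 4.3530217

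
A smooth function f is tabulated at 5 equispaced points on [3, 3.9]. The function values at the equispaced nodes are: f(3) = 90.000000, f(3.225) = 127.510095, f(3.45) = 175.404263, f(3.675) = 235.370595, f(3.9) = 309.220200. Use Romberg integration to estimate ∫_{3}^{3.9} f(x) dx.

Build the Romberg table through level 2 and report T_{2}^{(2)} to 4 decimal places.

T_{0}^{(0)} (trapezoid, 1 panel, h=0.9000): 179.649090
T_{1}^{(0)} (trapezoid, 2 panels, h=0.4500): 168.756463
T_{2}^{(0)} (trapezoid, 4 panels, h=0.2250): 166.026387
T_{1}^{(1)} = 168.756463 + (168.756463 − 179.649090)/3 = 165.125587
T_{2}^{(1)} = 166.026387 + (166.026387 − 168.756463)/3 = 165.116362
T_{2}^{(2)} = 165.116362 + (165.116362 − 165.125587)/15 = 165.115747

165.1157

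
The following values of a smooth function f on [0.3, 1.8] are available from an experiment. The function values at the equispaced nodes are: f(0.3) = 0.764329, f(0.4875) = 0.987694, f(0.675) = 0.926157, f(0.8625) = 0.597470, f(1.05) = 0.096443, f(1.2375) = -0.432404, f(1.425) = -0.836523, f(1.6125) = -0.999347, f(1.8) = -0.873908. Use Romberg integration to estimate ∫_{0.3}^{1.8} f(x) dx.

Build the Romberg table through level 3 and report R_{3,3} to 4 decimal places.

R_{0,0} (trapezoid, 1 panel, h=1.5000): -0.082184
R_{1,0} (trapezoid, 2 panels, h=0.7500): 0.031240
R_{2,0} (trapezoid, 4 panels, h=0.3750): 0.049233
R_{3,0} (trapezoid, 8 panels, h=0.1875): 0.053381
R_{1,1} = 0.031240 + (0.031240 − (-0.082184))/3 = 0.069048
R_{2,1} = 0.049233 + (0.049233 − 0.031240)/3 = 0.055231
R_{3,1} = 0.053381 + (0.053381 − 0.049233)/3 = 0.054764
R_{2,2} = 0.055231 + (0.055231 − 0.069048)/15 = 0.054310
R_{3,2} = 0.054764 + (0.054764 − 0.055231)/15 = 0.054733
R_{3,3} = 0.054733 + (0.054733 − 0.054310)/63 = 0.054740

0.0547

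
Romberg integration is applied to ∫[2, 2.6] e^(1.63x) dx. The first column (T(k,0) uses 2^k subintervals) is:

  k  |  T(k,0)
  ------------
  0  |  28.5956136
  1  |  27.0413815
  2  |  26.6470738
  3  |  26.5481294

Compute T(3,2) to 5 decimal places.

Richardson extrapolation on the trapezoidal column (denominator 4−1=3):
T(2,1) = 26.6470738 + (26.6470738 − 27.0413815)/3 = 26.5156379
T(3,1) = (4·26.5481294 − 26.6470738) / 3 = 26.5151479
T(3,2) = 26.5151479 + (26.5151479 − 26.5156379)/15 = 26.5151152

26.51512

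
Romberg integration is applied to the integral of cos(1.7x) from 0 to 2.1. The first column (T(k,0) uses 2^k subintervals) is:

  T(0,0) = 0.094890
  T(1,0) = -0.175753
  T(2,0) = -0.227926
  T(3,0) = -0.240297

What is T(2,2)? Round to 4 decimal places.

Richardson extrapolation on the trapezoidal column (denominator 4−1=3):
T(1,1) = (4·(-0.175753) − 0.094890) / 3 = -0.265967
T(2,1) = -0.227926 + (-0.227926 − (-0.175753))/3 = -0.245317
T(2,2) = (16·(-0.245317) − (-0.265967)) / 15 = -0.243940

-0.2439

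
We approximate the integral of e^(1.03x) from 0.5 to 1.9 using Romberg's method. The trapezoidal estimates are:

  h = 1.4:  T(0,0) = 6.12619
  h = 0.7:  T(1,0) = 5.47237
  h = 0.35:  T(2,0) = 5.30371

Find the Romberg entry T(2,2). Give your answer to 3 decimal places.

5.247

Richardson extrapolation on the trapezoidal column (denominator 4−1=3):
T(1,1) = (4·5.47237 − 6.12619) / 3 = 5.25443
T(2,1) = (4·5.30371 − 5.47237) / 3 = 5.24749
T(2,2) = (16·5.24749 − 5.25443) / 15 = 5.24703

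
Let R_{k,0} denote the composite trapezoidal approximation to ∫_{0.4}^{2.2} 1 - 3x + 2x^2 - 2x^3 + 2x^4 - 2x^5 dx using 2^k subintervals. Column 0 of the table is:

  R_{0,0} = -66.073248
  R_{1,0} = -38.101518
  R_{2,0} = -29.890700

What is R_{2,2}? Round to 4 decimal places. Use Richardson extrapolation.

Richardson extrapolation on the trapezoidal column (denominator 4−1=3):
R_{1,1} = -38.101518 + (-38.101518 − (-66.073248))/3 = -28.777608
R_{2,1} = -29.890700 + (-29.890700 − (-38.101518))/3 = -27.153761
R_{2,2} = (16·(-27.153761) − (-28.777608)) / 15 = -27.045505
(Column j=1 coincides with Simpson's rule on the same nodes.)

-27.0455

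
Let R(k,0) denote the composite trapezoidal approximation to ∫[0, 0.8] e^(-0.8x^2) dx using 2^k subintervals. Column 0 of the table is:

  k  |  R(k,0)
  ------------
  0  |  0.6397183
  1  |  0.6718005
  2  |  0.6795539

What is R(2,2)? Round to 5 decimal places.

Richardson extrapolation on the trapezoidal column (denominator 4−1=3):
R(1,1) = 0.6718005 + (0.6718005 − 0.6397183)/3 = 0.6824946
R(2,1) = 0.6795539 + (0.6795539 − 0.6718005)/3 = 0.6821384
R(2,2) = 0.6821384 + (0.6821384 − 0.6824946)/15 = 0.6821147

0.68211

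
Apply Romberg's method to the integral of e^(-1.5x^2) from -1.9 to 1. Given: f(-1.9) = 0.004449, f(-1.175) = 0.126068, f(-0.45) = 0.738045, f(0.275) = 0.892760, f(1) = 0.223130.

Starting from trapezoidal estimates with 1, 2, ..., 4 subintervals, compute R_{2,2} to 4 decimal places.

1.3872

R_{0,0} (trapezoid, 1 panel, h=2.9000): 0.329990
R_{1,0} (trapezoid, 2 panels, h=1.4500): 1.235160
R_{2,0} (trapezoid, 4 panels, h=0.7250): 1.356230
R_{1,1} = 1.235160 + (1.235160 − 0.329990)/3 = 1.536883
R_{2,1} = 1.356230 + (1.356230 − 1.235160)/3 = 1.396587
R_{2,2} = 1.396587 + (1.396587 − 1.536883)/15 = 1.387234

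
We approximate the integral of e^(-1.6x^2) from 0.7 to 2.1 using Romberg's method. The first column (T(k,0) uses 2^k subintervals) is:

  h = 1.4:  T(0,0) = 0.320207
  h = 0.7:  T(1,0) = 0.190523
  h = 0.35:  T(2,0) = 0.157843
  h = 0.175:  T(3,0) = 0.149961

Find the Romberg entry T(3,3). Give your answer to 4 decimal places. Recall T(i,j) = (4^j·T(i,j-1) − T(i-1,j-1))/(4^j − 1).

Richardson extrapolation on the trapezoidal column (denominator 4−1=3):
T(1,1) = 0.190523 + (0.190523 − 0.320207)/3 = 0.147295
T(2,1) = 0.157843 + (0.157843 − 0.190523)/3 = 0.146950
T(3,1) = (4·0.149961 − 0.157843) / 3 = 0.147334
T(2,2) = 0.146950 + (0.146950 − 0.147295)/15 = 0.146927
T(3,2) = (16·0.147334 − 0.146950) / 15 = 0.147360
T(3,3) = 0.147360 + (0.147360 − 0.146927)/63 = 0.147367

0.1474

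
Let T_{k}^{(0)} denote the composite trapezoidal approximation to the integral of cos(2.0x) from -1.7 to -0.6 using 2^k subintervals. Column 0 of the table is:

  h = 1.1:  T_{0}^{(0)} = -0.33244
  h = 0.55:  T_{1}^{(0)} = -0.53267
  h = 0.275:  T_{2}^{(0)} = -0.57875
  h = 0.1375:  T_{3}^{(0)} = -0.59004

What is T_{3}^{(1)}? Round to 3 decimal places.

Richardson extrapolation on the trapezoidal column (denominator 4−1=3):
T_{3}^{(1)} = (4·(-0.59004) − (-0.57875)) / 3 = -0.59380

-0.594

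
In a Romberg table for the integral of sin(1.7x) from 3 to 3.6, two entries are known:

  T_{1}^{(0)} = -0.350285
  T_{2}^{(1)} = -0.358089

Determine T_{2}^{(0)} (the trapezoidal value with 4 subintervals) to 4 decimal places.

-0.3561

From T_{2}^{(1)} = (4·T_{2}^{(0)} − T_{1}^{(0)})/3, solve for T_{2}^{(0)}:
4·T_{2}^{(0)} = 3·(-0.358089) + (-0.350285) = -1.424552
T_{2}^{(0)} = -0.356138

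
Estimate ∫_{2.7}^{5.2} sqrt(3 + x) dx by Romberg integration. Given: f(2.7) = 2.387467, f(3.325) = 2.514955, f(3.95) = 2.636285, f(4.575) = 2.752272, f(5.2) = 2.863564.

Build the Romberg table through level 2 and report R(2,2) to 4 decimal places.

6.5818

R(0,0) (trapezoid, 1 panel, h=2.5000): 6.563789
R(1,0) (trapezoid, 2 panels, h=1.2500): 6.577251
R(2,0) (trapezoid, 4 panels, h=0.6250): 6.580642
R(1,1) = 6.577251 + (6.577251 − 6.563789)/3 = 6.581738
R(2,1) = 6.580642 + (6.580642 − 6.577251)/3 = 6.581772
R(2,2) = 6.581772 + (6.581772 − 6.581738)/15 = 6.581774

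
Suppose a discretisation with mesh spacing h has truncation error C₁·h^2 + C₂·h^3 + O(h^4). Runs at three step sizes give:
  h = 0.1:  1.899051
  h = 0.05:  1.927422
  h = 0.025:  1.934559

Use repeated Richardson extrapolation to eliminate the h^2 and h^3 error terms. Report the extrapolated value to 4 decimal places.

1.9369

First eliminate the h^2 term (factor 2^2 = 4):
  B₁ = (4·1.927422 − 1.899051)/3 = 1.936879
  B₂ = (4·1.934559 − 1.927422)/3 = 1.936938
Then eliminate the h^3 term (factor 2^3 = 8):
  (8·1.936938 − 1.936879)/7 = 1.936946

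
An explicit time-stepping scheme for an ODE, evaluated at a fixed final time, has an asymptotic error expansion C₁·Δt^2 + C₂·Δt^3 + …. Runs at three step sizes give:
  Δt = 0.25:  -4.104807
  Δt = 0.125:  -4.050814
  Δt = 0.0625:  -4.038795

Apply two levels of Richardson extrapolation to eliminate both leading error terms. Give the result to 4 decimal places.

-4.0351

First eliminate the Δt^2 term (factor 2^2 = 4):
  B₁ = (4·(-4.050814) − (-4.104807))/3 = -4.032816
  B₂ = (4·(-4.038795) − (-4.050814))/3 = -4.034789
Then eliminate the Δt^3 term (factor 2^3 = 8):
  (8·(-4.034789) − (-4.032816))/7 = -4.035071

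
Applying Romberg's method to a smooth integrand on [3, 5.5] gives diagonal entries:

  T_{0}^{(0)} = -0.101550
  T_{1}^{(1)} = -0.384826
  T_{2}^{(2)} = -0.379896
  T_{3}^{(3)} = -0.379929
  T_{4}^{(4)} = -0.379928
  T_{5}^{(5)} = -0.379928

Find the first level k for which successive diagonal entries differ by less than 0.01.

|T_{1}^{(1)} − T_{0}^{(0)}| = 0.283276 ≥ 0.01
|T_{2}^{(2)} − T_{1}^{(1)}| = 0.004930 < 0.01

k = 2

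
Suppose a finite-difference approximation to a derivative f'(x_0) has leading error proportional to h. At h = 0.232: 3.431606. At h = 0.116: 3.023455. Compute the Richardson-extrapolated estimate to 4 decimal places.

2.6153

Extrapolated value = (2·A(h/2) − A(h)) / (2 − 1)
= (2·3.023455 − 3.431606) / 1
= 2.615304 / 1 = 2.615304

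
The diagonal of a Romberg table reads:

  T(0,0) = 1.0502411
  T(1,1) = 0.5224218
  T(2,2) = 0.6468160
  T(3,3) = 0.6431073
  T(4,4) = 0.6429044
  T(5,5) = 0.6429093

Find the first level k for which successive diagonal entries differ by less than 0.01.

|T(1,1) − T(0,0)| = 0.5278193 ≥ 0.01
|T(2,2) − T(1,1)| = 0.1243942 ≥ 0.01
|T(3,3) − T(2,2)| = 0.0037087 < 0.01

k = 3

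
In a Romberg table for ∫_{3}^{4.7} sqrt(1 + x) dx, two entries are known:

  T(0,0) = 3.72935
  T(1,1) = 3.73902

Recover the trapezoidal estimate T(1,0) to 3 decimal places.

From T(1,1) = (4·T(1,0) − T(0,0))/3, solve for T(1,0):
4·T(1,0) = 3·3.73902 + 3.72935 = 14.94641
T(1,0) = 3.73660

3.737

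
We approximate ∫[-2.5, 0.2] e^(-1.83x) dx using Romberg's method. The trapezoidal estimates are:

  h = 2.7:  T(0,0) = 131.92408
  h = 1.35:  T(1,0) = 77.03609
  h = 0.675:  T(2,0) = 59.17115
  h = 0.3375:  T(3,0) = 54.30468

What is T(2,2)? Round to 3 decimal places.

T(1,1) = (4·77.03609 − 131.92408) / 3 = 58.74009
T(2,1) = (4·59.17115 − 77.03609) / 3 = 53.21617
T(2,2) = 53.21617 + (53.21617 − 58.74009)/15 = 52.84791
(Column j=1 coincides with Simpson's rule on the same nodes.)

52.848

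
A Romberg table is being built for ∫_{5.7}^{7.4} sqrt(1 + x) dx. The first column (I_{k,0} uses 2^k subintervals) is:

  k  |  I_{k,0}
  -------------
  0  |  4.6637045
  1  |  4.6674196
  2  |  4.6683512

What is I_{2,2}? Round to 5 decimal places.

4.66866

Richardson extrapolation on the trapezoidal column (denominator 4−1=3):
I_{1,1} = (4·4.6674196 − 4.6637045) / 3 = 4.6686580
I_{2,1} = 4.6683512 + (4.6683512 − 4.6674196)/3 = 4.6686617
I_{2,2} = 4.6686617 + (4.6686617 − 4.6686580)/15 = 4.6686619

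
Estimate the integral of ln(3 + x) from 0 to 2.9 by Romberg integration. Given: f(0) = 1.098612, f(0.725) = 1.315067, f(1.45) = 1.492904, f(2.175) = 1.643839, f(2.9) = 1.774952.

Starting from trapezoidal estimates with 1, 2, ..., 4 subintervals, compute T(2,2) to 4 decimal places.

T(0,0) (trapezoid, 1 panel, h=2.9000): 4.166668
T(1,0) (trapezoid, 2 panels, h=1.4500): 4.248045
T(2,0) (trapezoid, 4 panels, h=0.7250): 4.269229
T(1,1) = 4.248045 + (4.248045 − 4.166668)/3 = 4.275171
T(2,1) = 4.269229 + (4.269229 − 4.248045)/3 = 4.276290
T(2,2) = 4.276290 + (4.276290 − 4.275171)/15 = 4.276365

4.2764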